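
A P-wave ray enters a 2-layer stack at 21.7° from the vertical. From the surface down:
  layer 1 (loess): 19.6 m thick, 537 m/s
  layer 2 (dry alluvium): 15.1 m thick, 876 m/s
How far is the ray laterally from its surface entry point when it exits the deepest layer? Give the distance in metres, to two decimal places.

19.22 m

Apply Snell's law at each interface; in layer i the horizontal offset is hᵢ·tan θᵢ.
Layer 1: θ = 21.70°; offset = 19.6·tan 21.70° = 7.7998 m.
Layer 2: sin θ = 876·sin 21.7°/537 = 0.6032, θ = 37.10°; offset = 15.1·tan 37.10° = 11.4187 m.
Total horizontal offset = 19.2185 m.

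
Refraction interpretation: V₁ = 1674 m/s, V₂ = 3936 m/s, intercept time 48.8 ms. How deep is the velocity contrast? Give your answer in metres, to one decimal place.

45.1 m

θ_c = arcsin(1674/3936) = 25.17°; cos θ_c = 0.9051.
tᵢ = 2h cos θ_c/V₁ ⇒ h = tᵢ·V₁/(2 cos θ_c) = 0.0488·1674/(2·0.9051) = 45.13 m.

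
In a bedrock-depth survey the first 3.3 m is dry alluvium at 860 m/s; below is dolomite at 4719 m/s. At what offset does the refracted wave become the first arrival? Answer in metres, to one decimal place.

7.9 m

x_cross = 2h·√((V₂+V₁)/(V₂−V₁)).
(V₂+V₁)/(V₂−V₁) = (4719+860)/(4719−860) = 1.4457; √ = 1.2024.
x_cross = 2·3.3·1.2024 = 7.94 m.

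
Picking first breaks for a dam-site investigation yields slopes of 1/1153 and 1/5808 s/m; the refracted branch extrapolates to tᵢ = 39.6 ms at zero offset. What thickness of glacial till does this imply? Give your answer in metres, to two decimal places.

θ_c = arcsin(1153/5808) = 11.45°; cos θ_c = 0.9801.
tᵢ = 2h cos θ_c/V₁ ⇒ h = tᵢ·V₁/(2 cos θ_c) = 0.0396·1153/(2·0.9801) = 23.29 m.

23.29 m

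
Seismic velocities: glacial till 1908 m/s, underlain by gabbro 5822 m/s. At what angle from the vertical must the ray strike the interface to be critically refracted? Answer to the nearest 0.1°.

Critical incidence: sin θ_c = V₁/V₂ = 1908/5822 = 0.3277.
θ_c = arcsin 0.3277 = 19.13°.

19.1°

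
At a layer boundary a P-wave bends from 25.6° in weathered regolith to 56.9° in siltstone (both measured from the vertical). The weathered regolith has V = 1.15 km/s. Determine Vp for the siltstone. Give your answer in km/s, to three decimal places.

2.230 km/s

Snell's law: sin 25.6°/V₁ = sin 56.9°/V₂.
V₂ = V₁·sin 56.9°/sin 25.6° = 1.15 × 1.9388 = 2.230 km/s.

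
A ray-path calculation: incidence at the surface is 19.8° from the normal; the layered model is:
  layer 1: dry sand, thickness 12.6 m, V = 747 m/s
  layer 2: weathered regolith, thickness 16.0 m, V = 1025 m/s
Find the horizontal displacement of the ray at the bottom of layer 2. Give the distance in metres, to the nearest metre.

13 m

Apply Snell's law at each interface; in layer i the horizontal offset is hᵢ·tan θᵢ.
Layer 1: θ = 19.80°; offset = 12.6·tan 19.80° = 4.536 m.
Layer 2: sin θ = 1025·sin 19.8°/747 = 0.4648, θ = 27.70°; offset = 16.0·tan 27.70° = 8.399 m.
Total horizontal offset = 12.936 m.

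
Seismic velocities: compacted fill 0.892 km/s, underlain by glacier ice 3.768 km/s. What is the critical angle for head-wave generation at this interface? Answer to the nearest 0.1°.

13.7°

Critical incidence: sin θ_c = V₁/V₂ = 0.892/3.768 = 0.2367.
θ_c = arcsin 0.2367 = 13.69°.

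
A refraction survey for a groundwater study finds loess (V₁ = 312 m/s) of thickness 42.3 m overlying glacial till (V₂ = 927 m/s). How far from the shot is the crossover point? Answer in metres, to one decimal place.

x_cross = 2h·√((V₂+V₁)/(V₂−V₁)).
(V₂+V₁)/(V₂−V₁) = (927+312)/(927−312) = 2.0146; √ = 1.4194.
x_cross = 2·42.3·1.4194 = 120.08 m.

120.1 m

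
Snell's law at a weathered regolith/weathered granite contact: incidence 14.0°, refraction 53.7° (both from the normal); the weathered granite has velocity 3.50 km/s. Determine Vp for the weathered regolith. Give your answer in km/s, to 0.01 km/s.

Snell's law: sin 14.0°/V₁ = sin 53.7°/V₂.
V₁ = V₂·sin 14.0°/sin 53.7° = 3.50 × 0.3002 = 1.05 km/s.

1.05 km/s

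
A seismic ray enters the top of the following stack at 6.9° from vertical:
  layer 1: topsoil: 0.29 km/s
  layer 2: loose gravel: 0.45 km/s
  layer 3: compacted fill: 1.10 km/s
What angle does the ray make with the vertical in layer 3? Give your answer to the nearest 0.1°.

27.1°

Ray parameter p = sin 6.9° / 0.29 = 4.1426e-01 s/km.
sin θ_3 = p·V_3 = 4.1426e-01 × 1.10 = 0.4557.
θ_3 = 27.11° from the vertical.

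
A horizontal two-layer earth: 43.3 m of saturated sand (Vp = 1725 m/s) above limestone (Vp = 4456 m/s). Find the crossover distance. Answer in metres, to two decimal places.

130.28 m

θ_c = arcsin(1725/4456) = 22.78°, so cos θ_c = 0.9220 and tᵢ = 2h cos θ_c/V₁ = 0.0463 s.
At crossover x/V₁ = x/V₂ + tᵢ ⇒ x = tᵢ/(1/V₁ − 1/V₂) = 0.04629/(5.7971e-04 − 2.2442e-04) = 130.28 m.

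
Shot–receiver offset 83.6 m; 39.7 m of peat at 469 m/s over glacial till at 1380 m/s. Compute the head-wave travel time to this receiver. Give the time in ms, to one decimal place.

t = x/V₂ + 2h·√(V₂²−V₁²)/(V₁V₂).
√(V₂²−V₁²) = √(1380²−469²) = 1297.9 m/s; delay term = 2·39.7·1297.9/(469·1380) = 0.15922 s.
t = 83.6/1380 + 0.15922 = 0.21980 s.

219.8 ms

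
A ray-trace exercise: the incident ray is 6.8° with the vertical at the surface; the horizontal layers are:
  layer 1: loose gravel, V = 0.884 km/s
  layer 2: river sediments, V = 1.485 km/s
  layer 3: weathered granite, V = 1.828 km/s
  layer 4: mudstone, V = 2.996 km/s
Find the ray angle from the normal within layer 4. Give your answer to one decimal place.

Ray parameter p = sin 6.8° / 0.884 = 1.3394e-01 s/km.
sin θ_4 = p·V_4 = 1.3394e-01 × 2.996 = 0.4013.
θ_4 = arcsin 0.4013 = 23.66°.

23.7°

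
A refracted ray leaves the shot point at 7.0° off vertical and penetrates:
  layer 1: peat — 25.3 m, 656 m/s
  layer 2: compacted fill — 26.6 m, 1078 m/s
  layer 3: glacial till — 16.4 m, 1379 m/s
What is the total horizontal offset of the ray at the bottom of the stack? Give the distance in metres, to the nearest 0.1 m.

12.9 m

Ray parameter p = sin 7.0° / 656 m/s = 1.8578e-04 s/m.
Layer 1: θ = 7.00°; offset = 25.3·tan 7.00° = 3.106 m.
Layer 2: sin θ = p·1078 = 0.2003 → θ = 11.55°; offset = 26.6·tan 11.55° = 5.437 m.
Layer 3: sin θ = p·1379 = 0.2562 → θ = 14.84°; offset = 16.4·tan 14.84° = 4.346 m.
Total horizontal offset = 12.890 m.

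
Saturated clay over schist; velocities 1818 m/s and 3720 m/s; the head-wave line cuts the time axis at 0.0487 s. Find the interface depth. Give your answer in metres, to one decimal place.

h = tᵢ·V₁·V₂ / (2·√(V₂²−V₁²)).
√(V₂²−V₁²) = √(3720² − 1818²) = 3245.5 m/s.
h = 0.0487 s × 1818 × 3720 / (2 × 3245.5) = 50.74 m.

50.7 m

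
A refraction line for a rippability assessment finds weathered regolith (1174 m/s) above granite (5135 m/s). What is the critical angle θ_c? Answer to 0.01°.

13.22°

At critical incidence the refracted ray runs along the interface (θ₂ = 90°), so sin θ_c = V₁/V₂.
θ_c = arcsin(1174/5135) = arcsin 0.2286 = 13.22°.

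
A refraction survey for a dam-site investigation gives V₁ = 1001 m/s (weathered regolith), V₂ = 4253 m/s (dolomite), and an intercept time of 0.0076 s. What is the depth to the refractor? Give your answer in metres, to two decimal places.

3.91 m

h = tᵢ·V₁·V₂ / (2·√(V₂²−V₁²)).
√(V₂²−V₁²) = √(4253² − 1001²) = 4133.5 m/s.
h = 0.0076 s × 1001 × 4253 / (2 × 4133.5) = 3.91 m.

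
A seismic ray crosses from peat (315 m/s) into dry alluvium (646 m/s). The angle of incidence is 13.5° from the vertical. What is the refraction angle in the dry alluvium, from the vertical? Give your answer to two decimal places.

sin θ₁/V₁ = sin θ₂/V₂ ⇒ sin θ₂ = 646·sin 13.5°/315 = 646·0.2334/315 = 0.4787.
θ₂ = sin⁻¹(0.4787) = 28.60° (from vertical).

28.60°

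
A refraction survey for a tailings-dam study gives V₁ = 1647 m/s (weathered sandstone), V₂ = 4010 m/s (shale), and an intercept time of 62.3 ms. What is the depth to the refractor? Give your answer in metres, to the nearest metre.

h = tᵢ·V₁·V₂ / (2·√(V₂²−V₁²)).
√(V₂²−V₁²) = √(4010² − 1647²) = 3656.2 m/s.
h = 0.0623 s × 1647 × 4010 / (2 × 3656.2) = 56.27 m.

56 m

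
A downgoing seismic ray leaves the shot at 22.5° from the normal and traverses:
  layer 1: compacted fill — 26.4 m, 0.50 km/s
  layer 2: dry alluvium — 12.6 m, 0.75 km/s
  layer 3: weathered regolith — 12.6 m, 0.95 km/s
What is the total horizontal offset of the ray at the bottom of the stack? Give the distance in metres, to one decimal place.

33.1 m

Apply Snell's law at each interface; in layer i the horizontal offset is hᵢ·tan θᵢ.
Layer 1: θ = 22.50°; offset = 26.4·tan 22.50° = 10.935 m.
Layer 2: sin θ = 0.75·sin 22.5°/0.50 = 0.5740, θ = 35.03°; offset = 12.6·tan 35.03° = 8.833 m.
Layer 3: sin θ = 0.95·sin 22.5°/0.50 = 0.7271, θ = 46.64°; offset = 12.6·tan 46.64° = 13.345 m.
Total horizontal offset = 33.113 m.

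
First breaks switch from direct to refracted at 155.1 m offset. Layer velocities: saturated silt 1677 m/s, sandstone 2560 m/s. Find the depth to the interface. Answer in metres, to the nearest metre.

35 m

h = (x_cross/2)·√((V₂−V₁)/(V₂+V₁)).
(V₂−V₁)/(V₂+V₁) = (2560−1677)/(2560+1677) = 0.2084; √ = 0.4565.
h = (155.1/2)·0.4565 = 35.40 m.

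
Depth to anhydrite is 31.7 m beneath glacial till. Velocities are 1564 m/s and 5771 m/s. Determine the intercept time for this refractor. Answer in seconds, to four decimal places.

0.0390 s

θ_c = arcsin(V₁/V₂) = arcsin(1564/5771) = 15.72°; cos θ_c = 0.9626.
tᵢ = 2h·cos θ_c / V₁ = 2·31.7·0.9626 / 1564 = 0.03902 s.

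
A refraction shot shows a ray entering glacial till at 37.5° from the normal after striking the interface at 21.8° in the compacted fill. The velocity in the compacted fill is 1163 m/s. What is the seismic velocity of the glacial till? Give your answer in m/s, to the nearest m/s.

Snell's law: sin 21.8°/V₁ = sin 37.5°/V₂.
V₂ = V₁·sin 37.5°/sin 21.8° = 1163 × 1.6392 = 1906.44 m/s.

1906 m/s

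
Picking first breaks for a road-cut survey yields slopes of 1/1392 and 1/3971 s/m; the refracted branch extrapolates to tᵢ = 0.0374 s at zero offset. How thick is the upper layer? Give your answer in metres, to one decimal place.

27.8 m

h = tᵢ·V₁·V₂ / (2·√(V₂²−V₁²)).
√(V₂²−V₁²) = √(3971² − 1392²) = 3719.0 m/s.
h = 0.0374 s × 1392 × 3971 / (2 × 3719.0) = 27.79 m.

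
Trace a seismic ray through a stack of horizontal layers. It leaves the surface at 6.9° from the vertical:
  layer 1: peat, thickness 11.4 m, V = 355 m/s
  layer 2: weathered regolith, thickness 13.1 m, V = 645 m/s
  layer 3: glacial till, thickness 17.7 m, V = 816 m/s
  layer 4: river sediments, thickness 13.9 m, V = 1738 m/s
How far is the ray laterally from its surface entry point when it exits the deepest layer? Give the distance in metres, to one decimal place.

19.5 m

Ray parameter p = sin 6.9° / 355 m/s = 3.3841e-04 s/m.
Layer 1: θ = 6.90°; offset = 11.4·tan 6.90° = 1.380 m.
Layer 2: sin θ = p·645 = 0.2183 → θ = 12.61°; offset = 13.1·tan 12.61° = 2.930 m.
Layer 3: sin θ = p·816 = 0.2761 → θ = 16.03°; offset = 17.7·tan 16.03° = 5.086 m.
Layer 4: sin θ = p·1738 = 0.5882 → θ = 36.03°; offset = 13.9·tan 36.03° = 10.109 m.
Σ offsets = 19.504 m.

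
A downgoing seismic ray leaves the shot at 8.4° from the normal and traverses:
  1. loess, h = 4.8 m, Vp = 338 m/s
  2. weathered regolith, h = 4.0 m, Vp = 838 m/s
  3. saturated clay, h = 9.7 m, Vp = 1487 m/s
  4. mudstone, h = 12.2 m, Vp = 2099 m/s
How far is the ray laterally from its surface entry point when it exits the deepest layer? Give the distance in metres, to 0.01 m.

Apply Snell's law at each interface; in layer i the horizontal offset is hᵢ·tan θᵢ.
Layer 1: θ = 8.40°; offset = 4.8·tan 8.40° = 0.7088 m.
Layer 2: sin θ = 838·sin 8.4°/338 = 0.3622, θ = 21.23°; offset = 4.0·tan 21.23° = 1.5543 m.
Layer 3: sin θ = 1487·sin 8.4°/338 = 0.6427, θ = 39.99°; offset = 9.7·tan 39.99° = 8.1369 m.
Layer 4: sin θ = 2099·sin 8.4°/338 = 0.9072, θ = 65.12°; offset = 12.2·tan 65.12° = 26.3056 m.
Summing the layer offsets gives 36.7056 m.

36.71 m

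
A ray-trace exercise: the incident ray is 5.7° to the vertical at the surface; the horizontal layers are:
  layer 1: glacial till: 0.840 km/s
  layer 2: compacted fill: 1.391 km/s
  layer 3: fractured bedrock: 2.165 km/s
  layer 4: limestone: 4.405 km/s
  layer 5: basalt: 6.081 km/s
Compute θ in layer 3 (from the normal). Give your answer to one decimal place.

14.8°

Ray parameter p = sin 5.7° / 0.840 = 1.1824e-01 s/km.
sin θ_3 = p·V_3 = 1.1824e-01 × 2.165 = 0.2560.
θ_3 = 14.83° from the vertical.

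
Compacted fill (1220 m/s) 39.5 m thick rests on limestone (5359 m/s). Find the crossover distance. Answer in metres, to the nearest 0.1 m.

99.6 m

θ_c = arcsin(1220/5359) = 13.16°, so cos θ_c = 0.9737 and tᵢ = 2h cos θ_c/V₁ = 0.0631 s.
At crossover x/V₁ = x/V₂ + tᵢ ⇒ x = tᵢ/(1/V₁ − 1/V₂) = 0.06305/(8.1967e-04 − 1.8660e-04) = 99.60 m.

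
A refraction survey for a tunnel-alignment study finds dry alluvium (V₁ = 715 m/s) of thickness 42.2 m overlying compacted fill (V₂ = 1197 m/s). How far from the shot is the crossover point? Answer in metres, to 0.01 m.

168.10 m

θ_c = arcsin(715/1197) = 36.68°, so cos θ_c = 0.8020 and tᵢ = 2h cos θ_c/V₁ = 0.0947 s.
At crossover x/V₁ = x/V₂ + tᵢ ⇒ x = tᵢ/(1/V₁ − 1/V₂) = 0.09467/(1.3986e-03 − 8.3542e-04) = 168.10 m.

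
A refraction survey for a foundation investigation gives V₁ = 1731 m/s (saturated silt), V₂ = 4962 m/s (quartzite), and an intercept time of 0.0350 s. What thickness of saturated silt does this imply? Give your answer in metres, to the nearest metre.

32 m

θ_c = arcsin(1731/4962) = 20.42°; cos θ_c = 0.9372.
tᵢ = 2h cos θ_c/V₁ ⇒ h = tᵢ·V₁/(2 cos θ_c) = 0.035·1731/(2·0.9372) = 32.32 m.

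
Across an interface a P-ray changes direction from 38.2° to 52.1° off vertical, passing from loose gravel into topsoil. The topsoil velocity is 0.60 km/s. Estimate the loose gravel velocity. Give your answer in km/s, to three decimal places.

0.470 km/s

Snell's law: sin 38.2°/V₁ = sin 52.1°/V₂.
V₁ = V₂·sin 38.2°/sin 52.1° = 0.60 × 0.7837 = 0.470 km/s.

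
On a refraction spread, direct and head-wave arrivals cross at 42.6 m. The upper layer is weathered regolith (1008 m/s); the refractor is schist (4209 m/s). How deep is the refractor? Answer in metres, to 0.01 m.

x_cross = 2h·√((V₂+V₁)/(V₂−V₁)) → h = x_cross / (2·√((V₂+V₁)/(V₂−V₁))).
√((V₂+V₁)/(V₂−V₁)) = √((4209+1008)/(4209−1008)) = 1.2766.
h = 42.6 / (2·1.2766) = 16.68 m.

16.68 m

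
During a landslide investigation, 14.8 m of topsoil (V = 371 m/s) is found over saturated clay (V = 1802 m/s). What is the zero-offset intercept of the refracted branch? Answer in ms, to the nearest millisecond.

θ_c = arcsin(V₁/V₂) = arcsin(371/1802) = 11.88°; cos θ_c = 0.9786.
tᵢ = 2h·cos θ_c / V₁ = 2·14.8·0.9786 / 371 = 0.07808 s.

78 ms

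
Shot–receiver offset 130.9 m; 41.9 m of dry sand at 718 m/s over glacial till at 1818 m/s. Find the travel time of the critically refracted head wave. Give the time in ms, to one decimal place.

179.2 ms

t = x/V₂ + 2h·√(V₂²−V₁²)/(V₁V₂).
√(V₂²−V₁²) = √(1818²−718²) = 1670.2 m/s; delay term = 2·41.9·1670.2/(718·1818) = 0.10723 s.
t = 130.9/1818 + 0.10723 = 0.17923 s.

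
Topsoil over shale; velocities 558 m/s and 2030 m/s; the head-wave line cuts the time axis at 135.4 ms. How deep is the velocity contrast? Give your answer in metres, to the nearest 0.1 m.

39.3 m

θ_c = arcsin(558/2030) = 15.95°; cos θ_c = 0.9615.
tᵢ = 2h cos θ_c/V₁ ⇒ h = tᵢ·V₁/(2 cos θ_c) = 0.1354·558/(2·0.9615) = 39.29 m.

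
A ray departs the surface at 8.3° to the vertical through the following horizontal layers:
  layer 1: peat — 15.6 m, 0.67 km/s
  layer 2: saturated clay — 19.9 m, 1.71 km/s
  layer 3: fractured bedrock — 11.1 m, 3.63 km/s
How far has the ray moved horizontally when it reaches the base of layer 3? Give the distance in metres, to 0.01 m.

24.09 m

Ray parameter p = sin 8.3° / 0.67 km/s = 2.1546e-01 s/km.
Layer 1: θ = 8.30°; offset = 15.6·tan 8.30° = 2.2758 m.
Layer 2: sin θ = p·1.71 = 0.3684 → θ = 21.62°; offset = 19.9·tan 21.62° = 7.8866 m.
Layer 3: sin θ = p·3.63 = 0.7821 → θ = 51.45°; offset = 11.1·tan 51.45° = 13.9317 m.
Σ offsets = 24.0940 m.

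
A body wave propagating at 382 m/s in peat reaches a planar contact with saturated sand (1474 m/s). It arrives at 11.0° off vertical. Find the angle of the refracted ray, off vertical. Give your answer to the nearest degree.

Snell's law: sin θ₂ = (V₂/V₁)·sin θ₁ = (1474/382)·sin 11.0° = 0.7363.
θ₂ = arcsin 0.7363 = 47.41° from the normal.

47°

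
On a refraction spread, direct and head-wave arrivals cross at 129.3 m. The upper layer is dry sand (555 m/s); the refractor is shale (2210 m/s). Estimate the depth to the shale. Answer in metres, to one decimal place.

50.0 m

h = (x_cross/2)·√((V₂−V₁)/(V₂+V₁)).
(V₂−V₁)/(V₂+V₁) = (2210−555)/(2210+555) = 0.5986; √ = 0.7737.
h = (129.3/2)·0.7737 = 50.02 m.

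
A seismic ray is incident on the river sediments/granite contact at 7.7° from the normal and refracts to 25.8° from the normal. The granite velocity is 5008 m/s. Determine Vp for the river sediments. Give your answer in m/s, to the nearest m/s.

1542 m/s

sin 7.7° = 0.1340; sin 25.8° = 0.4352.
V₁ = V₂·(sin θ₁/sin θ₂) = 5008·(0.1340/0.4352) = 1541.72 m/s.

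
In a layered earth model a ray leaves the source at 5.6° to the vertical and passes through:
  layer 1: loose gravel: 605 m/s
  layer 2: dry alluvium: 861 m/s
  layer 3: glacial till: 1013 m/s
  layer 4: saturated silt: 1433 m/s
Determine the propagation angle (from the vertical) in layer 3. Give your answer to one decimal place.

9.4°

Snell's law across each interface conserves sin θ / V, so sin θ_3 = V_3·sin θ₁/V₁.
sin θ_3 = 1013 × sin 5.6° / 605 = 0.1634.
θ_3 = 9.40° from the vertical.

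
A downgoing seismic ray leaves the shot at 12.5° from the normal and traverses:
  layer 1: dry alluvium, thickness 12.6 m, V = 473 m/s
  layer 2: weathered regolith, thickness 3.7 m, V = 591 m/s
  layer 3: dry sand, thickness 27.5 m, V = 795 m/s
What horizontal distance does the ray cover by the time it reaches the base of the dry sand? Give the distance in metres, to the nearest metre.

Ray parameter p = sin 12.5° / 473 m/s = 4.5759e-04 s/m.
Layer 1: θ = 12.50°; offset = 12.6·tan 12.50° = 2.793 m.
Layer 2: sin θ = p·591 = 0.2704 → θ = 15.69°; offset = 3.7·tan 15.69° = 1.039 m.
Layer 3: sin θ = p·795 = 0.3638 → θ = 21.33°; offset = 27.5·tan 21.33° = 10.740 m.
Summing the layer offsets gives 14.573 m.

15 m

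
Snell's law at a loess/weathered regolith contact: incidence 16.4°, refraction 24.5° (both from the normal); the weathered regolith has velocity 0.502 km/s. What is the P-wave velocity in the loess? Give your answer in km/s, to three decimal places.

0.342 km/s

sin 16.4° = 0.2823; sin 24.5° = 0.4147.
V₁ = V₂·(sin θ₁/sin θ₂) = 0.502·(0.2823/0.4147) = 0.342 km/s.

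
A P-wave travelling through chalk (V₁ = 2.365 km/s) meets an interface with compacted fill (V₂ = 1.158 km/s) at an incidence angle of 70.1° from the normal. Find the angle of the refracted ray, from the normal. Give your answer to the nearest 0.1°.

sin θ₁/V₁ = sin θ₂/V₂ ⇒ sin θ₂ = 1.158·sin 70.1°/2.365 = 1.158·0.9403/2.365 = 0.4604.
θ₂ = sin⁻¹(0.4604) = 27.41° (from vertical).

27.4°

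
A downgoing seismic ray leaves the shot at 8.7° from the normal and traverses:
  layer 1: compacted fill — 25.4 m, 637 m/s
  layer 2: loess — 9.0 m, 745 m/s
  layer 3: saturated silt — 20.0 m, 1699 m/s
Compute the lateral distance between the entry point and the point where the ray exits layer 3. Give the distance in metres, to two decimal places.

Apply Snell's law at each interface; in layer i the horizontal offset is hᵢ·tan θᵢ.
Layer 1: θ = 8.70°; offset = 25.4·tan 8.70° = 3.8867 m.
Layer 2: sin θ = 745·sin 8.7°/637 = 0.1769, θ = 10.19°; offset = 9.0·tan 10.19° = 1.6177 m.
Layer 3: sin θ = 1699·sin 8.7°/637 = 0.4034, θ = 23.79°; offset = 20.0·tan 23.79° = 8.8183 m.
Σ offsets = 14.3228 m.

14.32 m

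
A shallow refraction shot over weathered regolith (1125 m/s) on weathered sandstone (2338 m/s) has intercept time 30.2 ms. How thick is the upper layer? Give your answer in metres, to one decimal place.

θ_c = arcsin(1125/2338) = 28.76°; cos θ_c = 0.8766.
tᵢ = 2h cos θ_c/V₁ ⇒ h = tᵢ·V₁/(2 cos θ_c) = 0.0302·1125/(2·0.8766) = 19.38 m.

19.4 m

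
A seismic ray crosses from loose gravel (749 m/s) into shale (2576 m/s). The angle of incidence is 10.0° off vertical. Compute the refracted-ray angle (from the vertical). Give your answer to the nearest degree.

37°

sin θ₁/V₁ = sin θ₂/V₂ ⇒ sin θ₂ = 2576·sin 10.0°/749 = 2576·0.1736/749 = 0.5972.
θ₂ = arcsin 0.5972 = 36.67° from the normal.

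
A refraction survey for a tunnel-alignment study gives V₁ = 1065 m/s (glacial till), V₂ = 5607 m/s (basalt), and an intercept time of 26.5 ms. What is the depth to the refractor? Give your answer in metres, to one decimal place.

14.4 m

h = tᵢ·V₁·V₂ / (2·√(V₂²−V₁²)).
√(V₂²−V₁²) = √(5607² − 1065²) = 5504.9 m/s.
h = 0.0265 s × 1065 × 5607 / (2 × 5504.9) = 14.37 m.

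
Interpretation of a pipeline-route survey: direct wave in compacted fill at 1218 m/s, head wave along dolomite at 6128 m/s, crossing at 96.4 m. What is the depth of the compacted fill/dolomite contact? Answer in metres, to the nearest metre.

39 m

h = (x_cross/2)·√((V₂−V₁)/(V₂+V₁)).
(V₂−V₁)/(V₂+V₁) = (6128−1218)/(6128+1218) = 0.6684; √ = 0.8176.
h = (96.4/2)·0.8176 = 39.41 m.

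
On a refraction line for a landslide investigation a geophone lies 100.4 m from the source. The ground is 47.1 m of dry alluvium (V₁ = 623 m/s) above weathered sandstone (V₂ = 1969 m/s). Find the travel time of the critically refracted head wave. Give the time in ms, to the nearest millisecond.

θ_c = arcsin(V₁/V₂) = arcsin(623/1969) = 18.45°, cos θ_c = 0.9486.
Intercept time tᵢ = 2h cos θ_c / V₁ = 2·47.1·0.9486/623 = 0.14344 s.
t = x/V₂ + tᵢ = 100.4/1969 + 0.14344 = 0.19443 s.

194 ms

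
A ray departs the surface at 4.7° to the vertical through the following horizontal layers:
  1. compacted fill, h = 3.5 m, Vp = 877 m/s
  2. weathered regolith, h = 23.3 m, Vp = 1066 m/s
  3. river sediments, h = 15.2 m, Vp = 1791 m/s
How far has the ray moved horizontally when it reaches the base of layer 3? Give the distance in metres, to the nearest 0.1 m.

Apply Snell's law at each interface; in layer i the horizontal offset is hᵢ·tan θᵢ.
Layer 1: θ = 4.70°; offset = 3.5·tan 4.70° = 0.288 m.
Layer 2: sin θ = 1066·sin 4.7°/877 = 0.0996, θ = 5.72°; offset = 23.3·tan 5.72° = 2.332 m.
Layer 3: sin θ = 1791·sin 4.7°/877 = 0.1673, θ = 9.63°; offset = 15.2·tan 9.63° = 2.580 m.
Σ offsets = 5.200 m.

5.2 m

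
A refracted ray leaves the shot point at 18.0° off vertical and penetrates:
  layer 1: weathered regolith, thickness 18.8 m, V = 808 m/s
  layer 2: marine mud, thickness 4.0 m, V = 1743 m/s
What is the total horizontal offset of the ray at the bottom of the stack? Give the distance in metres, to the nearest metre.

Apply Snell's law at each interface; in layer i the horizontal offset is hᵢ·tan θᵢ.
Layer 1: θ = 18.00°; offset = 18.8·tan 18.00° = 6.108 m.
Layer 2: sin θ = 1743·sin 18.0°/808 = 0.6666, θ = 41.81°; offset = 4.0·tan 41.81° = 3.577 m.
Summing the layer offsets gives 9.686 m.

10 m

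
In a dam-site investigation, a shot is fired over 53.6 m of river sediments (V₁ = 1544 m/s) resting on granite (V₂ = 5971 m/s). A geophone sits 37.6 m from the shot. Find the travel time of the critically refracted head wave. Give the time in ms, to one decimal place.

73.4 ms

t = x/V₂ + 2h·√(V₂²−V₁²)/(V₁V₂).
√(V₂²−V₁²) = √(5971²−1544²) = 5767.9 m/s; delay term = 2·53.6·5767.9/(1544·5971) = 0.06707 s.
t = 37.6/5971 + 0.06707 = 0.07337 s.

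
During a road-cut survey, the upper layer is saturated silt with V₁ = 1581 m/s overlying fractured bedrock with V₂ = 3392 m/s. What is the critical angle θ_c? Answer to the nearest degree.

28°

At critical incidence the refracted ray runs along the interface (θ₂ = 90°), so sin θ_c = V₁/V₂.
θ_c = arcsin(1581/3392) = arcsin 0.4661 = 27.78°.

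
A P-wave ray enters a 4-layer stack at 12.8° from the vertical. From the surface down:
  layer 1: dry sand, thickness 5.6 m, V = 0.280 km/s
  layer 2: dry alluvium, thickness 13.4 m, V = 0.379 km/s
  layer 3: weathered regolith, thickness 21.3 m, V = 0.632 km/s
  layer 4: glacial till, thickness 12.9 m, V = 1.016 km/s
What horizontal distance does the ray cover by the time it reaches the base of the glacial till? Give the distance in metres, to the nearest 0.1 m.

35.2 m

Apply Snell's law at each interface; in layer i the horizontal offset is hᵢ·tan θᵢ.
Layer 1: θ = 12.80°; offset = 5.6·tan 12.80° = 1.272 m.
Layer 2: sin θ = 0.379·sin 12.8°/0.280 = 0.2999, θ = 17.45°; offset = 13.4·tan 17.45° = 4.212 m.
Layer 3: sin θ = 0.632·sin 12.8°/0.280 = 0.5001, θ = 30.00°; offset = 21.3·tan 30.00° = 12.300 m.
Layer 4: sin θ = 1.016·sin 12.8°/0.280 = 0.8039, θ = 53.50°; offset = 12.9·tan 53.50° = 17.436 m.
Summing the layer offsets gives 35.221 m.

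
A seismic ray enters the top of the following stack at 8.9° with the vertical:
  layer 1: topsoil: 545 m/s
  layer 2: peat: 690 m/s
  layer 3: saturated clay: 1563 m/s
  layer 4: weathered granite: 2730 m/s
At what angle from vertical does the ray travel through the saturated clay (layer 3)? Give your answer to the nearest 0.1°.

26.3°

Ray parameter p = sin 8.9° / 545 = 2.8387e-04 s/m.
sin θ_3 = p·V_3 = 2.8387e-04 × 1563 = 0.4437.
θ_3 = 26.34° from the vertical.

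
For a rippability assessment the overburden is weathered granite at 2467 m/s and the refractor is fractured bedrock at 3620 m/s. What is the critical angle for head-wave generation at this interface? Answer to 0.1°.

43.0°

Critical incidence: sin θ_c = V₁/V₂ = 2467/3620 = 0.6815.
θ_c = arcsin 0.6815 = 42.96°.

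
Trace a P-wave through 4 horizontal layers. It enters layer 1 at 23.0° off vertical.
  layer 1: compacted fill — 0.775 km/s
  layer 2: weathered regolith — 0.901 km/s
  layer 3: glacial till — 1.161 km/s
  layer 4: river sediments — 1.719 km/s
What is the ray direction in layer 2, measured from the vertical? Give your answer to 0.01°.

Ray parameter p = sin 23.0° / 0.775 = 5.0417e-01 s/km.
sin θ_2 = p·V_2 = 5.0417e-01 × 0.901 = 0.4543.
θ_2 = 27.02° from the vertical.

27.02°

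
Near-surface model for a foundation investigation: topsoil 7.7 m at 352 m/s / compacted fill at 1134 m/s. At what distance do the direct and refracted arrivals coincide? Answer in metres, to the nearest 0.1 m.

21.2 m

θ_c = arcsin(352/1134) = 18.08°, so cos θ_c = 0.9506 and tᵢ = 2h cos θ_c/V₁ = 0.0416 s.
At crossover x/V₁ = x/V₂ + tᵢ ⇒ x = tᵢ/(1/V₁ − 1/V₂) = 0.04159/(2.8409e-03 − 8.8183e-04) = 21.23 m.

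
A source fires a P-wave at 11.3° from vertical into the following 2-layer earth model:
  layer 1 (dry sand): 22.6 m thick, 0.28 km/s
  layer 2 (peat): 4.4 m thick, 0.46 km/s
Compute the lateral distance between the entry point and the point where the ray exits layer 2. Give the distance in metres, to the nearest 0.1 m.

Apply Snell's law at each interface; in layer i the horizontal offset is hᵢ·tan θᵢ.
Layer 1: θ = 11.30°; offset = 22.6·tan 11.30° = 4.516 m.
Layer 2: sin θ = 0.46·sin 11.3°/0.28 = 0.3219, θ = 18.78°; offset = 4.4·tan 18.78° = 1.496 m.
Summing the layer offsets gives 6.012 m.

6.0 m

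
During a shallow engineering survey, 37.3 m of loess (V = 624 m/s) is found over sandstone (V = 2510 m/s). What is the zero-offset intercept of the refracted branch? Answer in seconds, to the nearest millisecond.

0.116 s

θ_c = arcsin(V₁/V₂) = arcsin(624/2510) = 14.40°; cos θ_c = 0.9686.
tᵢ = 2h·cos θ_c / V₁ = 2·37.3·0.9686 / 624 = 0.11580 s.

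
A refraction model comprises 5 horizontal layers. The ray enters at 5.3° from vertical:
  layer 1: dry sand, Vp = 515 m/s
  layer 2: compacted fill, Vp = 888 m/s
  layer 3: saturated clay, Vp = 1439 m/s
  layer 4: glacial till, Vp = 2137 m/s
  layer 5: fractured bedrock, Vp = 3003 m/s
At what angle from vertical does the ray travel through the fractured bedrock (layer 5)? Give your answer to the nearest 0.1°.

32.6°

Ray parameter p = sin 5.3° / 515 = 1.7936e-04 s/m.
sin θ_5 = p·V_5 = 1.7936e-04 × 3003 = 0.5386.
θ_5 = arcsin 0.5386 = 32.59°.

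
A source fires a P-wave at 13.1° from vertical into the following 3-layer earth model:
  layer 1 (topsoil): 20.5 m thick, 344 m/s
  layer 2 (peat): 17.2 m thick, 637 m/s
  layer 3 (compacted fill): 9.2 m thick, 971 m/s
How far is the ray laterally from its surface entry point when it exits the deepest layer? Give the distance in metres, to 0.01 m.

p = sin θ₁/V₁ = sin 13.1°/344 = 6.5887e-04 s/m is conserved through the stack.
Layer 1: θ = 13.10°; offset = 20.5·tan 13.10° = 4.7705 m.
Layer 2: sin θ = p·637 = 0.4197 → θ = 24.82°; offset = 17.2·tan 24.82° = 7.9532 m.
Layer 3: sin θ = p·971 = 0.6398 → θ = 39.77°; offset = 9.2·tan 39.77° = 7.6581 m.
Total horizontal offset = 20.3818 m.

20.38 m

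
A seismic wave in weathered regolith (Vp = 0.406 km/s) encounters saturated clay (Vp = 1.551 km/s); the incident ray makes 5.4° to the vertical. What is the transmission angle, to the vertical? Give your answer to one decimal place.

21.1°

Snell's law: sin θ₂ = (V₂/V₁)·sin θ₁ = (1.551/0.406)·sin 5.4° = 0.3595.
θ₂ = arcsin 0.3595 = 21.07° from the normal.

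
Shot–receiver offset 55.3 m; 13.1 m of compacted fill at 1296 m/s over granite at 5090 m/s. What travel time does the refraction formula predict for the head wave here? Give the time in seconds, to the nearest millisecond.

0.030 s

θ_c = arcsin(V₁/V₂) = arcsin(1296/5090) = 14.75°, cos θ_c = 0.9670.
Intercept time tᵢ = 2h cos θ_c / V₁ = 2·13.1·0.9670/1296 = 0.01955 s.
t = x/V₂ + tᵢ = 55.3/5090 + 0.01955 = 0.03041 s.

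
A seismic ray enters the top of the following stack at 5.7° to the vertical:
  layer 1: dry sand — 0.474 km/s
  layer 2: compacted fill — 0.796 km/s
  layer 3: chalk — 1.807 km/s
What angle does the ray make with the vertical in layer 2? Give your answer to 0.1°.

Snell's law across each interface conserves sin θ / V, so sin θ_2 = V_2·sin θ₁/V₁.
sin θ_2 = 0.796 × sin 5.7° / 0.474 = 0.1668.
θ_2 = arcsin 0.1668 = 9.60°.

9.6°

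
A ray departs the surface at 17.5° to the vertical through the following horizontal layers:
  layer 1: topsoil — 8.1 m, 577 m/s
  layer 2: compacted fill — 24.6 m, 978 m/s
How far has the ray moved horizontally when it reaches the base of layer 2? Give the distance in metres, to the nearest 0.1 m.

Apply Snell's law at each interface; in layer i the horizontal offset is hᵢ·tan θᵢ.
Layer 1: θ = 17.50°; offset = 8.1·tan 17.50° = 2.554 m.
Layer 2: sin θ = 978·sin 17.5°/577 = 0.5097, θ = 30.64°; offset = 24.6·tan 30.64° = 14.573 m.
Total horizontal offset = 17.127 m.

17.1 m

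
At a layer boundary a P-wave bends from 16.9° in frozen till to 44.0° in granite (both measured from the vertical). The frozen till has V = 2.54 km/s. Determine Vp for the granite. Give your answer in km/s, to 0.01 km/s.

sin 16.9° = 0.2907; sin 44.0° = 0.6947.
V₂ = V₁·(sin θ₂/sin θ₁) = 2.54·(0.6947/0.2907) = 6.07 km/s.

6.07 km/s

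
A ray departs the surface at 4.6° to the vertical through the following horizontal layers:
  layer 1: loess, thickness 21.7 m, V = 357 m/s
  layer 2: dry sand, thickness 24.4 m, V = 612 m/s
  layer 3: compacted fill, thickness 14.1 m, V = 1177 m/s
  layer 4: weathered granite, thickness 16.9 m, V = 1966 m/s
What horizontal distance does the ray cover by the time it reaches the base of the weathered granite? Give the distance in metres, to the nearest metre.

17 m

Apply Snell's law at each interface; in layer i the horizontal offset is hᵢ·tan θᵢ.
Layer 1: θ = 4.60°; offset = 21.7·tan 4.60° = 1.746 m.
Layer 2: sin θ = 612·sin 4.6°/357 = 0.1375, θ = 7.90°; offset = 24.4·tan 7.90° = 3.387 m.
Layer 3: sin θ = 1177·sin 4.6°/357 = 0.2644, θ = 15.33°; offset = 14.1·tan 15.33° = 3.866 m.
Layer 4: sin θ = 1966·sin 4.6°/357 = 0.4417, θ = 26.21°; offset = 16.9·tan 26.21° = 8.319 m.
Summing the layer offsets gives 17.318 m.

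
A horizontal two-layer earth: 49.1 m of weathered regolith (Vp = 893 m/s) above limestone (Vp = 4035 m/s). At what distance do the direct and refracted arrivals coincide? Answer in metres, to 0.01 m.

x_cross = 2h·√((V₂+V₁)/(V₂−V₁)).
(V₂+V₁)/(V₂−V₁) = (4035+893)/(4035−893) = 1.5684; √ = 1.2524.
x_cross = 2·49.1·1.2524 = 122.98 m.

122.98 m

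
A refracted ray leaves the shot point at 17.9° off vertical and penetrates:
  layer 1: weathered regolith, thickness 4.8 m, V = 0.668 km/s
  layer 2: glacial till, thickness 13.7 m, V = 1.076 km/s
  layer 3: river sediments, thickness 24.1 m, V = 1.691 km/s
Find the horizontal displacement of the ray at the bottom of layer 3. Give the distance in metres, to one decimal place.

39.2 m

Ray parameter p = sin 17.9° / 0.668 km/s = 4.6011e-01 s/km.
Layer 1: θ = 17.90°; offset = 4.8·tan 17.90° = 1.550 m.
Layer 2: sin θ = p·1.076 = 0.4951 → θ = 29.68°; offset = 13.7·tan 29.68° = 7.807 m.
Layer 3: sin θ = p·1.691 = 0.7781 → θ = 51.08°; offset = 24.1·tan 51.08° = 29.849 m.
Summing the layer offsets gives 39.206 m.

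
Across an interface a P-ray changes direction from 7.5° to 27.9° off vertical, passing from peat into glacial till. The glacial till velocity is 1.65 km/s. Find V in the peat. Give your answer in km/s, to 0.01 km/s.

0.46 km/s

sin 7.5° = 0.1305; sin 27.9° = 0.4679.
V₁ = V₂·(sin θ₁/sin θ₂) = 1.65·(0.1305/0.4679) = 0.46 km/s.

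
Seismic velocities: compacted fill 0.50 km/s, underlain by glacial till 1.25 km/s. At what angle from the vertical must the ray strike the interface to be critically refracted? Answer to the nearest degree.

24°

At critical incidence the refracted ray runs along the interface (θ₂ = 90°), so sin θ_c = V₁/V₂.
θ_c = arcsin(0.50/1.25) = arcsin 0.4000 = 23.58°.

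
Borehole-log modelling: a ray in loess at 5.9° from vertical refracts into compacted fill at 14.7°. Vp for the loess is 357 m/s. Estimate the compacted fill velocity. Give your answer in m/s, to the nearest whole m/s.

881 m/s

sin 5.9° = 0.1028; sin 14.7° = 0.2538.
V₂ = V₁·(sin θ₂/sin θ₁) = 357·(0.2538/0.1028) = 881.31 m/s.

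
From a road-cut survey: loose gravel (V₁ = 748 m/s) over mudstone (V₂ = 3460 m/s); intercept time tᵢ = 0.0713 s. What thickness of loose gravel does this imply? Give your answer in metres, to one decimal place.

h = tᵢ·V₁·V₂ / (2·√(V₂²−V₁²)).
√(V₂²−V₁²) = √(3460² − 748²) = 3378.2 m/s.
h = 0.0713 s × 748 × 3460 / (2 × 3378.2) = 27.31 m.

27.3 m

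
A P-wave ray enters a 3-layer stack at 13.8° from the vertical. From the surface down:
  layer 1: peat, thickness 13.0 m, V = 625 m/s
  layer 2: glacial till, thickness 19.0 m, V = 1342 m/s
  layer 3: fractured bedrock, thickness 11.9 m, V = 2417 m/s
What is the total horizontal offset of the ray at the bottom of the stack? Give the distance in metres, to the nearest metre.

Ray parameter p = sin 13.8° / 625 m/s = 3.8165e-04 s/m.
Layer 1: θ = 13.80°; offset = 13.0·tan 13.80° = 3.193 m.
Layer 2: sin θ = p·1342 = 0.5122 → θ = 30.81°; offset = 19.0·tan 30.81° = 11.330 m.
Layer 3: sin θ = p·2417 = 0.9225 → θ = 67.29°; offset = 11.9·tan 67.29° = 28.431 m.
Total horizontal offset = 42.954 m.

43 m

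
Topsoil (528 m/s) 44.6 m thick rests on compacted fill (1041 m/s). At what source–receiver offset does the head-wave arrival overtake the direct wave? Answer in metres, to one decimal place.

θ_c = arcsin(528/1041) = 30.48°, so cos θ_c = 0.8618 and tᵢ = 2h cos θ_c/V₁ = 0.1456 s.
At crossover x/V₁ = x/V₂ + tᵢ ⇒ x = tᵢ/(1/V₁ − 1/V₂) = 0.14560/(1.8939e-03 − 9.6061e-04) = 156.00 m.

156.0 m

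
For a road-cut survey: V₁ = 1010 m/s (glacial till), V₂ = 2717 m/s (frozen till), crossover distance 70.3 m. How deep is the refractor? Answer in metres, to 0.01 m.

23.79 m

x_cross = 2h·√((V₂+V₁)/(V₂−V₁)) → h = x_cross / (2·√((V₂+V₁)/(V₂−V₁))).
√((V₂+V₁)/(V₂−V₁)) = √((2717+1010)/(2717−1010)) = 1.4776.
h = 70.3 / (2·1.4776) = 23.79 m.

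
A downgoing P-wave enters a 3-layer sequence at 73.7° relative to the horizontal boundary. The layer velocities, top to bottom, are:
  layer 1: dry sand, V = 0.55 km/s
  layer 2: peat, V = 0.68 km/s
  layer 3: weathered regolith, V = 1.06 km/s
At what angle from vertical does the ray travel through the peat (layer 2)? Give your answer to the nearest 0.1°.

20.3°

From the normal: θ₁ = 90° − 73.7° = 16.3°.
Ray parameter p = sin 16.3° / 0.55 = 5.1030e-01 s/km.
sin θ_2 = p·V_2 = 5.1030e-01 × 0.68 = 0.3470.
θ_2 = arcsin 0.3470 = 20.30°.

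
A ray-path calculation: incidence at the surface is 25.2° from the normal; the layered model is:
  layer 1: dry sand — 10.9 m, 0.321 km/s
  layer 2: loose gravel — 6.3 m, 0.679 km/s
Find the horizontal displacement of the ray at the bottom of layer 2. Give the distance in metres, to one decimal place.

p = sin θ₁/V₁ = sin 25.2°/0.321 = 1.3264e+00 s/km is conserved through the stack.
Layer 1: θ = 25.20°; offset = 10.9·tan 25.20° = 5.129 m.
Layer 2: sin θ = p·0.679 = 0.9006 → θ = 64.24°; offset = 6.3·tan 64.24° = 13.056 m.
Total horizontal offset = 18.186 m.

18.2 m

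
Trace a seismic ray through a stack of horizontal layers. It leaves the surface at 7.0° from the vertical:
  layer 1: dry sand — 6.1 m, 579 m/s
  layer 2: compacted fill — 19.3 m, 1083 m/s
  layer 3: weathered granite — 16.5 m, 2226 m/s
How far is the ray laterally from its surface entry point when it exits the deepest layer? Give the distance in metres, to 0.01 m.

Apply Snell's law at each interface; in layer i the horizontal offset is hᵢ·tan θᵢ.
Layer 1: θ = 7.00°; offset = 6.1·tan 7.00° = 0.7490 m.
Layer 2: sin θ = 1083·sin 7.0°/579 = 0.2280, θ = 13.18°; offset = 19.3·tan 13.18° = 4.5184 m.
Layer 3: sin θ = 2226·sin 7.0°/579 = 0.4685, θ = 27.94°; offset = 16.5·tan 27.94° = 8.7507 m.
Total horizontal offset = 14.0182 m.

14.02 m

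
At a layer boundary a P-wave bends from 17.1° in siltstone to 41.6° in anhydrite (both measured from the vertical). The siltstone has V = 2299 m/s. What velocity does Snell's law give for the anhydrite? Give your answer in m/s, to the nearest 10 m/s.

sin 17.1° = 0.2940; sin 41.6° = 0.6639.
V₂ = V₁·(sin θ₂/sin θ₁) = 2299·(0.6639/0.2940) = 5191.01 m/s.

5190 m/s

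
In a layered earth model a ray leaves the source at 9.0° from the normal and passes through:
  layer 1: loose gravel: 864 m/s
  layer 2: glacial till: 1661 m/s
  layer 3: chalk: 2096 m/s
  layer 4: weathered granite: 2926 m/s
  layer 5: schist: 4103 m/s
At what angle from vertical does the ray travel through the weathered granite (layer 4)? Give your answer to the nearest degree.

Ray parameter p = sin 9.0° / 864 = 1.8106e-04 s/m.
sin θ_4 = p·V_4 = 1.8106e-04 × 2926 = 0.5298.
θ_4 = 31.99° from the vertical.

32°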